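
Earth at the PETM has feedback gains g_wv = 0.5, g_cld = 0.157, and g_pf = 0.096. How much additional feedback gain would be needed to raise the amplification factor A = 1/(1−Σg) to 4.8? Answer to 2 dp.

Current total gain = 0.753.
Target gain for A = 4.8: g* = 1 − 1/4.8 = 0.7917.
Additional gain needed = 0.7917 − 0.753 = 0.04.

0.04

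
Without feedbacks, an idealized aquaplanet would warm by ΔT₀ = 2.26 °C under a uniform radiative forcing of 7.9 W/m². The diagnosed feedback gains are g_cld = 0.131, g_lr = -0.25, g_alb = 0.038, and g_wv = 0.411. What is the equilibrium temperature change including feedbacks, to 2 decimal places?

3.37 °C

Total gain g = 0.131 − 0.25 + 0.038 + 0.411 = 0.33.
Amplification A = 1/(1 − 0.33) = 1.493.
ΔT = 2.26 × 1.493 = 3.37 °C.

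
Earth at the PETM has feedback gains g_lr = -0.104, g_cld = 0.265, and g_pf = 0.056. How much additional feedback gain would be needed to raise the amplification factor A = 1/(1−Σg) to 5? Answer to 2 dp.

0.58

Current total gain = 0.217.
Target gain for A = 5: g* = 1 − 1/5 = 0.8.
Additional gain needed = 0.8 − 0.217 = 0.58.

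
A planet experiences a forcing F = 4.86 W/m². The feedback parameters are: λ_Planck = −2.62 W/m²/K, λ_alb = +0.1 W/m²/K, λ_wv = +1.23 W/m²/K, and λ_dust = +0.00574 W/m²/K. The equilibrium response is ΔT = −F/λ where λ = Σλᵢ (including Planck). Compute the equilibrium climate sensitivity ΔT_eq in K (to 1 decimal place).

Net feedback parameter λ = (−2.62) + (+0.1) + (+1.23) + (+0.00574) = -1.28426 W/m²/K.
ΔT = −F/λ = −4.86/(-1.28426) = 3.8 K.

3.8 K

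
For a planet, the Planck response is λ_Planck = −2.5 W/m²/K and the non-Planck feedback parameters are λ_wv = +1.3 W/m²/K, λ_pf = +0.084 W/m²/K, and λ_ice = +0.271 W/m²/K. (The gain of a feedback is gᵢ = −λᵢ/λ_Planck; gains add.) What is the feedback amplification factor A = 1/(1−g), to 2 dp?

2.96

Convert to gains: g_wv = 1.3/2.5 = 0.52; g_pf = 0.084/2.5 = 0.0336; g_ice = 0.271/2.5 = 0.1084.
Total gain g = 0.662.
A = 1/(1 − 0.662) = 2.96.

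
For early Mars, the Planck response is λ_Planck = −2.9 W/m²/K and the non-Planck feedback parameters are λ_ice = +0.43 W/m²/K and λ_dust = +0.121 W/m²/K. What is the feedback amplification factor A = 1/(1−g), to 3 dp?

Convert to gains: g_ice = 0.43/2.9 = 0.1483; g_dust = 0.121/2.9 = 0.04172.
Total gain g = 0.19002.
A = 1/(1 − 0.19002) = 1.235.

1.235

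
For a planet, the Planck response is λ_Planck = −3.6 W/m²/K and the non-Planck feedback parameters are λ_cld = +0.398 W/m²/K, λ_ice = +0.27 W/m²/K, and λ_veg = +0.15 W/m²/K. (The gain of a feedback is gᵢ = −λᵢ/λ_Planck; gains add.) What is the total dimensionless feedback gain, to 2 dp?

Convert to gains: g_cld = 0.398/3.6 = 0.1106; g_ice = 0.27/3.6 = 0.075; g_veg = 0.15/3.6 = 0.04167.
Total gain g = 0.22727.

0.23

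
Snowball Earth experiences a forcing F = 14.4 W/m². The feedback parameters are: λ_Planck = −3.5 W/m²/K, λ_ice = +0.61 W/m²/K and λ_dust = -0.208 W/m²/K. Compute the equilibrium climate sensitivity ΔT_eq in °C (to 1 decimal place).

Net feedback parameter λ = (−3.5) + (+0.61) + (-0.208) = -3.098 W/m²/K.
ΔT = −F/λ = −14.4/(-3.098) = 4.6 °C.

4.6 °C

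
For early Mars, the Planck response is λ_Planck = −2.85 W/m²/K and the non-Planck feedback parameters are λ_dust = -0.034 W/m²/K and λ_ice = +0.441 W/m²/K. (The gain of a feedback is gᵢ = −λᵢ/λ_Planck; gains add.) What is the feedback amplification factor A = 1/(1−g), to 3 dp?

Convert to gains: g_dust = -0.034/2.85 = -0.01193; g_ice = 0.441/2.85 = 0.1547.
Total gain g = 0.14277.
A = 1/(1 − 0.14277) = 1.167.

1.167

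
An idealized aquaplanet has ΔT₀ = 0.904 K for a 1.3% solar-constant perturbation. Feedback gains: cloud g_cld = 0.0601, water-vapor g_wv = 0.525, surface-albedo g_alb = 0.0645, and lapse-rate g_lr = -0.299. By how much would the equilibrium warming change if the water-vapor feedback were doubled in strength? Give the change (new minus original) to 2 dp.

Original: g = 0.3506, ΔT = 0.904/(1−0.3506) = 1.3921 K.
With doubled water-vapor: g' = 0.8756, ΔT' = 0.904/(1−0.8756) = 7.2669 K.
Change = 7.2669 − 1.3921 = 5.87 K.

5.87 K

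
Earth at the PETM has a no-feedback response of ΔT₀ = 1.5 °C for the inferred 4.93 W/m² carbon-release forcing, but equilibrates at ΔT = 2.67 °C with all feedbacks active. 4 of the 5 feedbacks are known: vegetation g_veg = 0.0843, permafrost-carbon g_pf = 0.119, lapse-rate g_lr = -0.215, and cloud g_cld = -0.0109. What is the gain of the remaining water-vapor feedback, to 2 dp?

0.46

Amplification A = ΔT/ΔT₀ = 2.67/1.5 = 1.78.
Total gain g = 1 − 1/A = 1 − 1/1.78 = 0.4382.
Known gains sum to 0.0843 + 0.119 − 0.215 − 0.0109 = -0.0226.
g_wv = 0.4382 + 0.0226 = 0.46.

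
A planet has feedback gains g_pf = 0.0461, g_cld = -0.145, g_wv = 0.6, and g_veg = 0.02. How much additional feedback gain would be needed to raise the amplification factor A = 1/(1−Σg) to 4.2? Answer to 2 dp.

Current total gain = 0.5211.
Target gain for A = 4.2: g* = 1 − 1/4.2 = 0.7619.
Additional gain needed = 0.7619 − 0.5211 = 0.24.

0.24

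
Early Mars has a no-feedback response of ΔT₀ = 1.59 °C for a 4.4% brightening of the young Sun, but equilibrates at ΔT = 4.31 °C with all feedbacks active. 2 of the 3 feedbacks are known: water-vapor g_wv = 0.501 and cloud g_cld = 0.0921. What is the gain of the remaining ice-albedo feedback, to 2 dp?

Amplification A = ΔT/ΔT₀ = 4.31/1.59 = 2.711.
Total gain g = 1 − 1/A = 1 − 1/2.711 = 0.6311.
Known gains sum to 0.501 + 0.0921 = 0.5931.
g_ice = 0.6311 − 0.5931 = 0.04.

0.04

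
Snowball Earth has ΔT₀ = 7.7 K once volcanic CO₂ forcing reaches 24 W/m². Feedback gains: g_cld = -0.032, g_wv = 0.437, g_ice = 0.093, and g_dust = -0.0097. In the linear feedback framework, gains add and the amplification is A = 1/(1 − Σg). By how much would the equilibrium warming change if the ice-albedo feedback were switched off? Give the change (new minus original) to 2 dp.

Original: g = 0.4883, ΔT = 7.7/(1−0.4883) = 15.0479 K.
Without ice-albedo: g' = 0.3953, ΔT' = 7.7/(1−0.3953) = 12.7336 K.
Change = 12.7336 − 15.0479 = -2.31 K.

-2.31 K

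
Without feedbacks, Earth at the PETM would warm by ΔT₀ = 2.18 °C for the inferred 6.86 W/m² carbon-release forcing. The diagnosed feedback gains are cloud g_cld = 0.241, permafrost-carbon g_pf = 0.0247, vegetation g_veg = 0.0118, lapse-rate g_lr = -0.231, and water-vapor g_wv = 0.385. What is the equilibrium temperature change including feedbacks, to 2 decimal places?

3.83 °C

Total gain g = 0.241 + 0.0247 + 0.0118 − 0.231 + 0.385 = 0.4315.
Amplification A = 1/(1 − 0.4315) = 1.759.
ΔT = 2.18 × 1.759 = 3.83 °C.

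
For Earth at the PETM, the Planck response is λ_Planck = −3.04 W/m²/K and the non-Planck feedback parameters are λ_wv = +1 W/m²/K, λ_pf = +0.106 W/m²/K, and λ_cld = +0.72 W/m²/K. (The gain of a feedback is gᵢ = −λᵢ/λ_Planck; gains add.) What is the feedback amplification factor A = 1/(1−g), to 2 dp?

2.50

Convert to gains: g_wv = 1/3.04 = 0.3289; g_pf = 0.106/3.04 = 0.03487; g_cld = 0.72/3.04 = 0.2368.
Total gain g = 0.60057.
A = 1/(1 − 0.60057) = 2.50.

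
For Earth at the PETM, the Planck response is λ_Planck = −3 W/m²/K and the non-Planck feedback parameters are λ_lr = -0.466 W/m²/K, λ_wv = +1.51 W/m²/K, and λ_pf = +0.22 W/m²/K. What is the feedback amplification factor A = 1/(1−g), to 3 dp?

Convert to gains: g_lr = -0.466/3 = -0.1553; g_wv = 1.51/3 = 0.5033; g_pf = 0.22/3 = 0.07333.
Total gain g = 0.42133.
A = 1/(1 − 0.42133) = 1.728.

1.728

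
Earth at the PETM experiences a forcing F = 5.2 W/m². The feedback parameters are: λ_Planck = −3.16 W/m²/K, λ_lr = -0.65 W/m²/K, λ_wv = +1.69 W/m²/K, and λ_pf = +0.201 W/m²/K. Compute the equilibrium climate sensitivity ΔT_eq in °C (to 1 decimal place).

Net feedback parameter λ = (−3.16) + (-0.65) + (+1.69) + (+0.201) = -1.919 W/m²/K.
ΔT = −F/λ = −5.2/(-1.919) = 2.7 °C.

2.7 °C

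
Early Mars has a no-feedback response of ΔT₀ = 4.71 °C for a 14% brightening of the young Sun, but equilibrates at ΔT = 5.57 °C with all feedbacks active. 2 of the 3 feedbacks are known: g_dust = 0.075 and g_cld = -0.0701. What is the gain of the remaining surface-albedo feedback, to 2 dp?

Amplification A = ΔT/ΔT₀ = 5.57/4.71 = 1.183.
Total gain g = 1 − 1/A = 1 − 1/1.183 = 0.1547.
Known gains sum to 0.075 − 0.0701 = 0.0049.
g_alb = 0.1547 − 0.0049 = 0.15.

0.15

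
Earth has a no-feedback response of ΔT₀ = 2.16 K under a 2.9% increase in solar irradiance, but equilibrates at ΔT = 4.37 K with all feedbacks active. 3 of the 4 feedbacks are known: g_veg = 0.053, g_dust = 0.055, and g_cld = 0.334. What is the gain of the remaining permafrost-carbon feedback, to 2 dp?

Amplification A = ΔT/ΔT₀ = 4.37/2.16 = 2.023.
Total gain g = 1 − 1/A = 1 − 1/2.023 = 0.5057.
Known gains sum to 0.053 + 0.055 + 0.334 = 0.442.
g_pf = 0.5057 − 0.442 = 0.06.

0.06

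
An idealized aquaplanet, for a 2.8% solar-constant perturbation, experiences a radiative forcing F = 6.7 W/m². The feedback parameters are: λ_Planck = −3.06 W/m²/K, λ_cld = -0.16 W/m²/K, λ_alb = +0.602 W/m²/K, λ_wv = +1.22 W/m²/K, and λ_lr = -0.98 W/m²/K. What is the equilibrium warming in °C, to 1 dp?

Net feedback parameter λ = (−3.06) + (-0.16) + (+0.602) + (+1.22) + (-0.98) = -2.378 W/m²/K.
ΔT = −F/λ = −6.7/(-2.378) = 2.8 °C.

2.8 °C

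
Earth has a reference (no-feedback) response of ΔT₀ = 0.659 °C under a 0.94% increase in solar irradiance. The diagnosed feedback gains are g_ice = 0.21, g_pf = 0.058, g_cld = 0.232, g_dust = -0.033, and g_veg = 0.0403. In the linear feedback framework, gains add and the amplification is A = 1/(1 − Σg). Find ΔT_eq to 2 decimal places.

1.34 °C

Total gain g = 0.21 + 0.058 + 0.232 − 0.033 + 0.0403 = 0.5073.
Amplification A = 1/(1 − 0.5073) = 2.03.
ΔT = 0.659 × 2.03 = 1.34 °C.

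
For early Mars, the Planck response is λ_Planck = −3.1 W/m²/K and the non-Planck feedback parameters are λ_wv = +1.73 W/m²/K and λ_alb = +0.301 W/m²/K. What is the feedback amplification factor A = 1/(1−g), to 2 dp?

Convert to gains: g_wv = 1.73/3.1 = 0.5581; g_alb = 0.301/3.1 = 0.0971.
Total gain g = 0.6552.
A = 1/(1 − 0.6552) = 2.90.

2.90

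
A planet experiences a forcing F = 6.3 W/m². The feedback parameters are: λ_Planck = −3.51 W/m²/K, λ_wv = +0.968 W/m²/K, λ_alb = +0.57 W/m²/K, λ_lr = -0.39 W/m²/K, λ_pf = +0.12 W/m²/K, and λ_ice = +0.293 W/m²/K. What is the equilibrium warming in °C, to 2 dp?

Net feedback parameter λ = (−3.51) + (+0.968) + (+0.57) + (-0.39) + (+0.12) + (+0.293) = -1.949 W/m²/K.
ΔT = −F/λ = −6.3/(-1.949) = 3.23 °C.

3.23 °C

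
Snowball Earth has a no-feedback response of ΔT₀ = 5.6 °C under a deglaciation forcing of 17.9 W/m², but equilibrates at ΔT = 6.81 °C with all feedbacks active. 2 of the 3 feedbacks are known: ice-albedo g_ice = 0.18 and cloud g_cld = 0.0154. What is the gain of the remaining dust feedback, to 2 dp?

-0.02

Amplification A = ΔT/ΔT₀ = 6.81/5.6 = 1.216.
Total gain g = 1 − 1/A = 1 − 1/1.216 = 0.1776.
Known gains sum to 0.18 + 0.0154 = 0.1954.
g_dust = 0.1776 − 0.1954 = -0.02.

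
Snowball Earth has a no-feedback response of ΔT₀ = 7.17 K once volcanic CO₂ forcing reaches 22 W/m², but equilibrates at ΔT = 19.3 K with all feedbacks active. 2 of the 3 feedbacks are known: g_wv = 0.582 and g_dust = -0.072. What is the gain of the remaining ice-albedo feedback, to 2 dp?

Amplification A = ΔT/ΔT₀ = 19.3/7.17 = 2.692.
Total gain g = 1 − 1/A = 1 − 1/2.692 = 0.6285.
Known gains sum to 0.582 − 0.072 = 0.51.
g_ice = 0.6285 − 0.51 = 0.12.

0.12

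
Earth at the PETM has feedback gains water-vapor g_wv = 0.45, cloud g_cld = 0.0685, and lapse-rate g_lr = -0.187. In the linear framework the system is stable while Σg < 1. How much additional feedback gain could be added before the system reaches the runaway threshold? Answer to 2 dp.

Current total gain = 0.45 + 0.0685 − 0.187 = 0.3315.
Margin to runaway = 1 − 0.3315 = 0.67.

0.67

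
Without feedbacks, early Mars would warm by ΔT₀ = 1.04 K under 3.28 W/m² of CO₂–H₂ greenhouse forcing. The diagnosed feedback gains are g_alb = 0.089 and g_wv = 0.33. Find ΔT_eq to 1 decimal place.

Total gain g = 0.089 + 0.33 = 0.419.
Amplification A = 1/(1 − 0.419) = 1.721.
ΔT = 1.04 × 1.721 = 1.8 K.

1.8 K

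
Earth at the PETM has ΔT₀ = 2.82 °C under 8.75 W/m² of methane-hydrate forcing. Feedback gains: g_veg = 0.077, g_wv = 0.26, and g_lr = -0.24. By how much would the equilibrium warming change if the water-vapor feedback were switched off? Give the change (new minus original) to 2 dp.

Original: g = 0.097, ΔT = 2.82/(1−0.097) = 3.1229 °C.
Without water-vapor: g' = -0.163, ΔT' = 2.82/(1+0.163) = 2.4248 °C.
Change = 2.4248 − 3.1229 = -0.70 °C.

-0.70 °C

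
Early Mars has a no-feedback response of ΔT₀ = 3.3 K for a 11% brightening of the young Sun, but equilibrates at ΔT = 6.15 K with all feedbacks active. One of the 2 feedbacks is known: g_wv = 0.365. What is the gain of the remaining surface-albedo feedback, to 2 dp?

Amplification A = ΔT/ΔT₀ = 6.15/3.3 = 1.864.
Total gain g = 1 − 1/A = 1 − 1/1.864 = 0.4635.
The known gain is 0.365.
g_alb = 0.4635 − 0.365 = 0.10.

0.10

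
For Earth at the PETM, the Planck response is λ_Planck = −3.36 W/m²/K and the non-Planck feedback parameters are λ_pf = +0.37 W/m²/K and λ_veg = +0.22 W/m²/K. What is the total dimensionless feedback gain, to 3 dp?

Convert to gains: g_pf = 0.37/3.36 = 0.1101; g_veg = 0.22/3.36 = 0.06548.
Total gain g = 0.17558.

0.176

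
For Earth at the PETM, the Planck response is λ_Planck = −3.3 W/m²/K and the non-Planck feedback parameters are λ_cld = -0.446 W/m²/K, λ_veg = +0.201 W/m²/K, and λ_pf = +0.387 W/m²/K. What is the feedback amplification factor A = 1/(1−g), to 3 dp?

1.045

Convert to gains: g_cld = -0.446/3.3 = -0.1352; g_veg = 0.201/3.3 = 0.06091; g_pf = 0.387/3.3 = 0.1173.
Total gain g = 0.04301.
A = 1/(1 − 0.04301) = 1.045.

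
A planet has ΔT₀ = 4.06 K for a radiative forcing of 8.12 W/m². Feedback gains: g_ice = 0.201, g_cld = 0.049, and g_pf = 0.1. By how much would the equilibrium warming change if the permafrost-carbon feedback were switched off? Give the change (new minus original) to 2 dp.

-0.83 K

Original: g = 0.35, ΔT = 4.06/(1−0.35) = 6.2462 K.
Without permafrost-carbon: g' = 0.25, ΔT' = 4.06/(1−0.25) = 5.4133 K.
Change = 5.4133 − 6.2462 = -0.83 K.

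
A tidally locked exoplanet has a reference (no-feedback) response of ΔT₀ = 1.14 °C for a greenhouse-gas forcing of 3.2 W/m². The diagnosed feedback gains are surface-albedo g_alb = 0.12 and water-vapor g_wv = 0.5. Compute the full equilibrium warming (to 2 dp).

Total gain g = 0.12 + 0.5 = 0.62.
Amplification A = 1/(1 − 0.62) = 2.632.
ΔT = 1.14 × 2.632 = 3.00 °C.

3.00 °C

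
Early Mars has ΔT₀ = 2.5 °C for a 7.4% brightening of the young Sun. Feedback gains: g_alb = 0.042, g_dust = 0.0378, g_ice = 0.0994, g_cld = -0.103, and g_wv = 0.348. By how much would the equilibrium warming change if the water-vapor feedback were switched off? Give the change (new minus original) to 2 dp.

Original: g = 0.4242, ΔT = 2.5/(1−0.4242) = 4.3418 °C.
Without water-vapor: g' = 0.0762, ΔT' = 2.5/(1−0.0762) = 2.7062 °C.
Change = 2.7062 − 4.3418 = -1.64 °C.

-1.64 °C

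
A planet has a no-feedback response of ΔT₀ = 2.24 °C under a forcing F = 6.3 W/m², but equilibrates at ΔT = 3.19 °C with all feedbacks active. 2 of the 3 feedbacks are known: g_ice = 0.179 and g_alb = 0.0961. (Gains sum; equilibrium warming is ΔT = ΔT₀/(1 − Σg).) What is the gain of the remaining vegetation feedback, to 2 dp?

Amplification A = ΔT/ΔT₀ = 3.19/2.24 = 1.424.
Total gain g = 1 − 1/A = 1 − 1/1.424 = 0.2978.
Known gains sum to 0.179 + 0.0961 = 0.2751.
g_veg = 0.2978 − 0.2751 = 0.02.

0.02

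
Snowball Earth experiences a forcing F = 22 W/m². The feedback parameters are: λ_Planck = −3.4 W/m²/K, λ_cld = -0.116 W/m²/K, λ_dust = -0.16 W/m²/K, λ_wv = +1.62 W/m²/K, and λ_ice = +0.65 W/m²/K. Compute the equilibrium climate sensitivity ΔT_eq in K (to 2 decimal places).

15.65 K

Net feedback parameter λ = (−3.4) + (-0.116) + (-0.16) + (+1.62) + (+0.65) = -1.406 W/m²/K.
ΔT = −F/λ = −22/(-1.406) = 15.65 K.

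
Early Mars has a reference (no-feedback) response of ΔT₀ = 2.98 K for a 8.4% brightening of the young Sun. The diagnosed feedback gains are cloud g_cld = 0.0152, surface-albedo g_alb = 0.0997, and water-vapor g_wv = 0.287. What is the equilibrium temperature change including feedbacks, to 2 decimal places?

4.98 K

Total gain g = 0.0152 + 0.0997 + 0.287 = 0.4019.
Amplification A = 1/(1 − 0.4019) = 1.672.
ΔT = 2.98 × 1.672 = 4.98 K.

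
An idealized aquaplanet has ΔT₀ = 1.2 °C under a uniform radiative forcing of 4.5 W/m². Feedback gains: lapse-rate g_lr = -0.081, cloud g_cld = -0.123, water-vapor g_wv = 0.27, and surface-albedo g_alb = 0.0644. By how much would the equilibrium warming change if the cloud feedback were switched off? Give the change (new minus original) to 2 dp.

0.23 °C

Original: g = 0.1304, ΔT = 1.2/(1−0.1304) = 1.3799 °C.
Without cloud: g' = 0.2534, ΔT' = 1.2/(1−0.2534) = 1.6073 °C.
Change = 1.6073 − 1.3799 = 0.23 °C.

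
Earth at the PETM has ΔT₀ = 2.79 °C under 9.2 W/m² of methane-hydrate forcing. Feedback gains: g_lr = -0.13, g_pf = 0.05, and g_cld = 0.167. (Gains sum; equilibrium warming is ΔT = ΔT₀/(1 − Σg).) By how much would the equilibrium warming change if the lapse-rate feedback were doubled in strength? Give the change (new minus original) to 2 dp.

-0.38 °C

Original: g = 0.087, ΔT = 2.79/(1−0.087) = 3.0559 °C.
With doubled lapse-rate: g' = -0.043, ΔT' = 2.79/(1+0.043) = 2.6750 °C.
Change = 2.6750 − 3.0559 = -0.38 °C.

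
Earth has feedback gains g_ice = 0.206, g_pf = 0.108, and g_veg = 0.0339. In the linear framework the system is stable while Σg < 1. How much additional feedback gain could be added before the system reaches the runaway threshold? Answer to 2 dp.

Current total gain = 0.206 + 0.108 + 0.0339 = 0.3479.
Margin to runaway = 1 − 0.3479 = 0.65.

0.65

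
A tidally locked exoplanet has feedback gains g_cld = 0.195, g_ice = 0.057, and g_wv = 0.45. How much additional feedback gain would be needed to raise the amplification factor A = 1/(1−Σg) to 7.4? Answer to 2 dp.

0.16

Current total gain = 0.702.
Target gain for A = 7.4: g* = 1 − 1/7.4 = 0.8649.
Additional gain needed = 0.8649 − 0.702 = 0.16.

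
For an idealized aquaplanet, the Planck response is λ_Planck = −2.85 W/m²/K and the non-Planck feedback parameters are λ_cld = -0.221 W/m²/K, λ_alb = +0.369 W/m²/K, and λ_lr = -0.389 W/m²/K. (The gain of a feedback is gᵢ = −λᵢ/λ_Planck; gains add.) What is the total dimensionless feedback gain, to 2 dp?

-0.08

Convert to gains: g_cld = -0.221/2.85 = -0.07754; g_alb = 0.369/2.85 = 0.1295; g_lr = -0.389/2.85 = -0.1365.
Total gain g = -0.08454.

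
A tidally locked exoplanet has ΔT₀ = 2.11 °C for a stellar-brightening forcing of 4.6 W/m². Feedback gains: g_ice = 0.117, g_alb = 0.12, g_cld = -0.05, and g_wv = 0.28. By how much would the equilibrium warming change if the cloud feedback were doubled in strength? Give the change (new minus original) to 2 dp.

Original: g = 0.467, ΔT = 2.11/(1−0.467) = 3.9587 °C.
With doubled cloud: g' = 0.417, ΔT' = 2.11/(1−0.417) = 3.6192 °C.
Change = 3.6192 − 3.9587 = -0.34 °C.

-0.34 °C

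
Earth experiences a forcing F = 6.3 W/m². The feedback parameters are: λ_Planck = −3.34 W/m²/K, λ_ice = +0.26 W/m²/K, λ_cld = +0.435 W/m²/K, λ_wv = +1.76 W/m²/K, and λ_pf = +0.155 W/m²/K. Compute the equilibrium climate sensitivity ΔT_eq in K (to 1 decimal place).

Net feedback parameter λ = (−3.34) + (+0.26) + (+0.435) + (+1.76) + (+0.155) = -0.73 W/m²/K.
ΔT = −F/λ = −6.3/(-0.73) = 8.6 K.

8.6 K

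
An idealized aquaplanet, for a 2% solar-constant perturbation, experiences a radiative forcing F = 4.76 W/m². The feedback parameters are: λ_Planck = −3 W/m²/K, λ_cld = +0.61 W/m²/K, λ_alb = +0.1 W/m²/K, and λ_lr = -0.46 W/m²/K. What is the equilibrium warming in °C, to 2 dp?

1.73 °C

Net feedback parameter λ = (−3) + (+0.61) + (+0.1) + (-0.46) = -2.75 W/m²/K.
ΔT = −F/λ = −4.76/(-2.75) = 1.73 °C.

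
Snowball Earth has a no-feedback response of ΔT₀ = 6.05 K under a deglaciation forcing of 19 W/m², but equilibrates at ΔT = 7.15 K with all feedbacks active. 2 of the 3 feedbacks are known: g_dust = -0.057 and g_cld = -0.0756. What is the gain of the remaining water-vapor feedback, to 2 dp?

Amplification A = ΔT/ΔT₀ = 7.15/6.05 = 1.182.
Total gain g = 1 − 1/A = 1 − 1/1.182 = 0.154.
Known gains sum to -0.057 − 0.0756 = -0.1326.
g_wv = 0.154 + 0.1326 = 0.29.

0.29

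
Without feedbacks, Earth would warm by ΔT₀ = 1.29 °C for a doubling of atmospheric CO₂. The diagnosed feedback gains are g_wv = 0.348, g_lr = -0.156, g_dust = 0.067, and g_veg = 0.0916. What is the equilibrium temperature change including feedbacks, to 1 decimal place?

2.0 °C

Total gain g = 0.348 − 0.156 + 0.067 + 0.0916 = 0.3506.
Amplification A = 1/(1 − 0.3506) = 1.54.
ΔT = 1.29 × 1.54 = 2.0 °C.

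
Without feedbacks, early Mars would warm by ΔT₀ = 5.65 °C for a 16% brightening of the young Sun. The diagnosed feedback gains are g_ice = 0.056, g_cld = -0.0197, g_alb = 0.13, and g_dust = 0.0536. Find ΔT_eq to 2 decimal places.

Total gain g = 0.056 − 0.0197 + 0.13 + 0.0536 = 0.2199.
Amplification A = 1/(1 − 0.2199) = 1.282.
ΔT = 5.65 × 1.282 = 7.24 °C.

7.24 °C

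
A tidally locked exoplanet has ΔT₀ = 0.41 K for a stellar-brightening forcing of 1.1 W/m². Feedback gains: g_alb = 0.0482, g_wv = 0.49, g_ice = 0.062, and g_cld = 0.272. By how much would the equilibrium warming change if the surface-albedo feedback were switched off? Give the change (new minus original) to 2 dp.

Original: g = 0.8722, ΔT = 0.41/(1−0.8722) = 3.2081 K.
Without surface-albedo: g' = 0.824, ΔT' = 0.41/(1−0.824) = 2.3295 K.
Change = 2.3295 − 3.2081 = -0.88 K.

-0.88 K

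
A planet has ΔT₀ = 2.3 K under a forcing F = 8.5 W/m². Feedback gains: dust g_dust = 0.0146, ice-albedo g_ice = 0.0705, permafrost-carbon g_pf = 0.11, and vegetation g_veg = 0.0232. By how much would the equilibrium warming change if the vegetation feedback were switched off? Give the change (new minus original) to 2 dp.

-0.08 K

Original: g = 0.2183, ΔT = 2.3/(1−0.2183) = 2.9423 K.
Without vegetation: g' = 0.1951, ΔT' = 2.3/(1−0.1951) = 2.8575 K.
Change = 2.8575 − 2.9423 = -0.08 K.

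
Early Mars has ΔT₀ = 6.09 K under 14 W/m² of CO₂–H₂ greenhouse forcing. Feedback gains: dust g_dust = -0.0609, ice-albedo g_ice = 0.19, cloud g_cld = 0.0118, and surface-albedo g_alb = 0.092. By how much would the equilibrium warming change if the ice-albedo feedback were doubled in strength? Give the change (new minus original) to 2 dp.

2.61 K

Original: g = 0.2329, ΔT = 6.09/(1−0.2329) = 7.9390 K.
With doubled ice-albedo: g' = 0.4229, ΔT' = 6.09/(1−0.4229) = 10.5528 K.
Change = 10.5528 − 7.9390 = 2.61 K.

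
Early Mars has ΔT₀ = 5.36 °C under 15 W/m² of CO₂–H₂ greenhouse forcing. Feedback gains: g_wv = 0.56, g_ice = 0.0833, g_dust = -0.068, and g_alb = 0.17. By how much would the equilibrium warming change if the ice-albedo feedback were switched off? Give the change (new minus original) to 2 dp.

Original: g = 0.7453, ΔT = 5.36/(1−0.7453) = 21.0444 °C.
Without ice-albedo: g' = 0.662, ΔT' = 5.36/(1−0.662) = 15.8580 °C.
Change = 15.8580 − 21.0444 = -5.19 °C.

-5.19 °C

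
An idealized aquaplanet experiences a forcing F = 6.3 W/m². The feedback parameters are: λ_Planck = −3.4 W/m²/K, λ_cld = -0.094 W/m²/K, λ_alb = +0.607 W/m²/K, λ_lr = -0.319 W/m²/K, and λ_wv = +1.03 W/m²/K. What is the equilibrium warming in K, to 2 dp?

Net feedback parameter λ = (−3.4) + (-0.094) + (+0.607) + (-0.319) + (+1.03) = -2.176 W/m²/K.
ΔT = −F/λ = −6.3/(-2.176) = 2.90 K.

2.90 K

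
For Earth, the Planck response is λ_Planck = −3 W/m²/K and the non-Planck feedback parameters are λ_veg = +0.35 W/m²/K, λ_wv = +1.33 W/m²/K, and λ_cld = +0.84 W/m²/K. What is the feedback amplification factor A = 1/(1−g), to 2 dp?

Convert to gains: g_veg = 0.35/3 = 0.1167; g_wv = 1.33/3 = 0.4433; g_cld = 0.84/3 = 0.28.
Total gain g = 0.84.
A = 1/(1 − 0.84) = 6.25.

6.25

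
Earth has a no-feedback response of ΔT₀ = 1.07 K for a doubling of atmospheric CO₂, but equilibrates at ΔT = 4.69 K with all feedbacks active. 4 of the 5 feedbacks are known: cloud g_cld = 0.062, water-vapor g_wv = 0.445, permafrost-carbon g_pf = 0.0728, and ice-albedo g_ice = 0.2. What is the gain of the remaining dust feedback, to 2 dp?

-0.01

Amplification A = ΔT/ΔT₀ = 4.69/1.07 = 4.383.
Total gain g = 1 − 1/A = 1 − 1/4.383 = 0.7718.
Known gains sum to 0.062 + 0.445 + 0.0728 + 0.2 = 0.7798.
g_dust = 0.7718 − 0.7798 = -0.01.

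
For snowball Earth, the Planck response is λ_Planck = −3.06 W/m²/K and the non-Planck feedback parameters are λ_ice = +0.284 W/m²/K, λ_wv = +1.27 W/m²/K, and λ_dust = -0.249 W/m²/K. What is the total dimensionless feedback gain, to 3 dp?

Convert to gains: g_ice = 0.284/3.06 = 0.09281; g_wv = 1.27/3.06 = 0.415; g_dust = -0.249/3.06 = -0.08137.
Total gain g = 0.42644.

0.426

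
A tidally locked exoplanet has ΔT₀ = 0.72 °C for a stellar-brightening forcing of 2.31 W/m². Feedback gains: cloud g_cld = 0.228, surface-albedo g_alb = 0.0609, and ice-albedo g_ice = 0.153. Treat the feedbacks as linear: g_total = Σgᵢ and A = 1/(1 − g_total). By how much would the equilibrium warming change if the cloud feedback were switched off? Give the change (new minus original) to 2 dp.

Original: g = 0.4419, ΔT = 0.72/(1−0.4419) = 1.2901 °C.
Without cloud: g' = 0.2139, ΔT' = 0.72/(1−0.2139) = 0.9159 °C.
Change = 0.9159 − 1.2901 = -0.37 °C.

-0.37 °C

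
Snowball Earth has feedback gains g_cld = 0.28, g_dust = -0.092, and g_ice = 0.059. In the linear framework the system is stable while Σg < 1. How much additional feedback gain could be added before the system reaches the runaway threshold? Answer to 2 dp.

0.75

Current total gain = 0.28 − 0.092 + 0.059 = 0.247.
Margin to runaway = 1 − 0.247 = 0.75.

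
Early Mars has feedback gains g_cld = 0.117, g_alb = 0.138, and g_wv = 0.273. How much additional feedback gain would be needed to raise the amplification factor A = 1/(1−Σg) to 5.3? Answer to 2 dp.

0.28

Current total gain = 0.528.
Target gain for A = 5.3: g* = 1 − 1/5.3 = 0.8113.
Additional gain needed = 0.8113 − 0.528 = 0.28.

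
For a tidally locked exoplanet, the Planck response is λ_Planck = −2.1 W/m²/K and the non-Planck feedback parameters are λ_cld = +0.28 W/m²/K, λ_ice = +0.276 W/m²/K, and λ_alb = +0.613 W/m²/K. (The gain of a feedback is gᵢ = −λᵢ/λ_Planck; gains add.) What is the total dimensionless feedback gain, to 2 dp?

Convert to gains: g_cld = 0.28/2.1 = 0.1333; g_ice = 0.276/2.1 = 0.1314; g_alb = 0.613/2.1 = 0.2919.
Total gain g = 0.5566.

0.56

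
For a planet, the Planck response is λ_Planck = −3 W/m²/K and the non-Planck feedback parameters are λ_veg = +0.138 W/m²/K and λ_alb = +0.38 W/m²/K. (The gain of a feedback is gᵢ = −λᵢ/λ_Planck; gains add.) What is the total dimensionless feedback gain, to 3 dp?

Convert to gains: g_veg = 0.138/3 = 0.046; g_alb = 0.38/3 = 0.1267.
Total gain g = 0.1727.

0.173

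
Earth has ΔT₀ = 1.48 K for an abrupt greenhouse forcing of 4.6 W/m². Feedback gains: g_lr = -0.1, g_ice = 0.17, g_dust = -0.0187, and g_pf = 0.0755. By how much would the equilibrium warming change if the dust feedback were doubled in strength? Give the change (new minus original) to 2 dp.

Original: g = 0.1268, ΔT = 1.48/(1−0.1268) = 1.6949 K.
With doubled dust: g' = 0.1081, ΔT' = 1.48/(1−0.1081) = 1.6594 K.
Change = 1.6594 − 1.6949 = -0.04 K.

-0.04 K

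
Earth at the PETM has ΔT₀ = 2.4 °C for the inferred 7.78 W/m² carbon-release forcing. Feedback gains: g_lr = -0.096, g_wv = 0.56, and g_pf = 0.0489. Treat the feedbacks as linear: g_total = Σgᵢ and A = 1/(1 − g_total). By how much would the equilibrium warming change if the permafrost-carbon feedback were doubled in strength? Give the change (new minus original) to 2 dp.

Original: g = 0.5129, ΔT = 2.4/(1−0.5129) = 4.9271 °C.
With doubled permafrost-carbon: g' = 0.5618, ΔT' = 2.4/(1−0.5618) = 5.4770 °C.
Change = 5.4770 − 4.9271 = 0.55 °C.

0.55 °C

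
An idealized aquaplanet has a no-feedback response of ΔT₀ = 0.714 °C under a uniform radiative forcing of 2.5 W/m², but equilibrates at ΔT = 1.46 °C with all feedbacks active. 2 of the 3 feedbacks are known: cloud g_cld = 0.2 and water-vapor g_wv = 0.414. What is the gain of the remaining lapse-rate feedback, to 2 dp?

-0.10

Amplification A = ΔT/ΔT₀ = 1.46/0.714 = 2.045.
Total gain g = 1 − 1/A = 1 − 1/2.045 = 0.511.
Known gains sum to 0.2 + 0.414 = 0.614.
g_lr = 0.511 − 0.614 = -0.10.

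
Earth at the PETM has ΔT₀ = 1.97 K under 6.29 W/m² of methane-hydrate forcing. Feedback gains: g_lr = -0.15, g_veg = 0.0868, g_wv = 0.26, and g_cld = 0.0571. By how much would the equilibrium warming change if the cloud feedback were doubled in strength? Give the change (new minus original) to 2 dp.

0.22 K

Original: g = 0.2539, ΔT = 1.97/(1−0.2539) = 2.6404 K.
With doubled cloud: g' = 0.311, ΔT' = 1.97/(1−0.311) = 2.8592 K.
Change = 2.8592 − 2.6404 = 0.22 K.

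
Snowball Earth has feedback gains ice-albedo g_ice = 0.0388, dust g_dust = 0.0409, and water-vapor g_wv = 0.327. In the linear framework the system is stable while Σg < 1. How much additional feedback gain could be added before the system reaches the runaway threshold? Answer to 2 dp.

Current total gain = 0.0388 + 0.0409 + 0.327 = 0.4067.
Margin to runaway = 1 − 0.4067 = 0.59.

0.59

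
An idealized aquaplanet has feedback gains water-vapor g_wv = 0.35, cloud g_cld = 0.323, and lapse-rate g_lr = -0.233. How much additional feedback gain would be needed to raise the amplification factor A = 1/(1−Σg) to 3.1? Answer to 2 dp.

0.24

Current total gain = 0.44.
Target gain for A = 3.1: g* = 1 − 1/3.1 = 0.6774.
Additional gain needed = 0.6774 − 0.44 = 0.24.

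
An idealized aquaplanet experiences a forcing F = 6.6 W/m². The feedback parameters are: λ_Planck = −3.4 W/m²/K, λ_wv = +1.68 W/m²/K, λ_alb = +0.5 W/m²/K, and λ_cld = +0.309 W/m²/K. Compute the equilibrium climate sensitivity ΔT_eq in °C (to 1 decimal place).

7.2 °C

Net feedback parameter λ = (−3.4) + (+1.68) + (+0.5) + (+0.309) = -0.911 W/m²/K.
ΔT = −F/λ = −6.6/(-0.911) = 7.2 °C.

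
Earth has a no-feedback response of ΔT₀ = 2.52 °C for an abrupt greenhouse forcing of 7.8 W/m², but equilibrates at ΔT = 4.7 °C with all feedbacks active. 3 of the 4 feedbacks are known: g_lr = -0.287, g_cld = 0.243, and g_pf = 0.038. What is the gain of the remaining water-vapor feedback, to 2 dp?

0.47

Amplification A = ΔT/ΔT₀ = 4.7/2.52 = 1.865.
Total gain g = 1 − 1/A = 1 − 1/1.865 = 0.4638.
Known gains sum to -0.287 + 0.243 + 0.038 = -0.006.
g_wv = 0.4638 + 0.006 = 0.47.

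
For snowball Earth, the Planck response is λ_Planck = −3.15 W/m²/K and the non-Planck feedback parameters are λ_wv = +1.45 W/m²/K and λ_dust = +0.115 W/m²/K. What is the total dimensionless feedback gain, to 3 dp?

Convert to gains: g_wv = 1.45/3.15 = 0.4603; g_dust = 0.115/3.15 = 0.03651.
Total gain g = 0.49681.

0.497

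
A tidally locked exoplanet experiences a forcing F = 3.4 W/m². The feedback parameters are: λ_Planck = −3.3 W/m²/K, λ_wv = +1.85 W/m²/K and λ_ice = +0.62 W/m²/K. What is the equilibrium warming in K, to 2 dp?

4.10 K

Net feedback parameter λ = (−3.3) + (+1.85) + (+0.62) = -0.83 W/m²/K.
ΔT = −F/λ = −3.4/(-0.83) = 4.10 K.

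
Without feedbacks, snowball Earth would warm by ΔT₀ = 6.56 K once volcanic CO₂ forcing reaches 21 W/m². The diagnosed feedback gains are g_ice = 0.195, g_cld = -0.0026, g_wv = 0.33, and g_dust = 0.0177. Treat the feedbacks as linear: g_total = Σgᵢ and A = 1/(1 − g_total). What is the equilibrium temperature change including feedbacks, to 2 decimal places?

14.26 K

Total gain g = 0.195 − 0.0026 + 0.33 + 0.0177 = 0.5401.
Amplification A = 1/(1 − 0.5401) = 2.174.
ΔT = 6.56 × 2.174 = 14.26 K.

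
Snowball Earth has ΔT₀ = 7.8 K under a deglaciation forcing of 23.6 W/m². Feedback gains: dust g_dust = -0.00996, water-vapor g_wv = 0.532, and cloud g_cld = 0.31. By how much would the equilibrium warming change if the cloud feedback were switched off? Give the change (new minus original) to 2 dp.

-30.12 K

Original: g = 0.83204, ΔT = 7.8/(1−0.83204) = 46.4396 K.
Without cloud: g' = 0.52204, ΔT' = 7.8/(1−0.52204) = 16.3194 K.
Change = 16.3194 − 46.4396 = -30.12 K.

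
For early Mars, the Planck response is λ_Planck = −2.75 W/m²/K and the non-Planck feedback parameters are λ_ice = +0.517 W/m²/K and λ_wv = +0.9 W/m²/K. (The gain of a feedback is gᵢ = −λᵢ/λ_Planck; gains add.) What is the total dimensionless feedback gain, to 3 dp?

0.515

Convert to gains: g_ice = 0.517/2.75 = 0.188; g_wv = 0.9/2.75 = 0.3273.
Total gain g = 0.5153.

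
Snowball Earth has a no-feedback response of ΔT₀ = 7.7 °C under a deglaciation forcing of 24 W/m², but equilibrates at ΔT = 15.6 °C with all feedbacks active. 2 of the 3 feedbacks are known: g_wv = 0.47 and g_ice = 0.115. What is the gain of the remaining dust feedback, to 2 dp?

Amplification A = ΔT/ΔT₀ = 15.6/7.7 = 2.026.
Total gain g = 1 − 1/A = 1 − 1/2.026 = 0.5064.
Known gains sum to 0.47 + 0.115 = 0.585.
g_dust = 0.5064 − 0.585 = -0.08.

-0.08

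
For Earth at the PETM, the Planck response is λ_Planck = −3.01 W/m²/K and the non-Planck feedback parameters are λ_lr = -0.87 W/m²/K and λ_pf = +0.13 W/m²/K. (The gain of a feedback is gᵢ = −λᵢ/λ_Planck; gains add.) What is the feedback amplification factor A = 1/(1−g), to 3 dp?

Convert to gains: g_lr = -0.87/3.01 = -0.289; g_pf = 0.13/3.01 = 0.04319.
Total gain g = -0.24581.
A = 1/(1 + 0.24581) = 0.803.

0.803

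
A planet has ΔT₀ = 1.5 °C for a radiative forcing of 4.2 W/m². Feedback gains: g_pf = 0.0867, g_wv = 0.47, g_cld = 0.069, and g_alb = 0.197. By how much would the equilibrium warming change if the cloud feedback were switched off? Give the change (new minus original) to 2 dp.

Original: g = 0.8227, ΔT = 1.5/(1−0.8227) = 8.4602 °C.
Without cloud: g' = 0.7537, ΔT' = 1.5/(1−0.7537) = 6.0901 °C.
Change = 6.0901 − 8.4602 = -2.37 °C.

-2.37 °C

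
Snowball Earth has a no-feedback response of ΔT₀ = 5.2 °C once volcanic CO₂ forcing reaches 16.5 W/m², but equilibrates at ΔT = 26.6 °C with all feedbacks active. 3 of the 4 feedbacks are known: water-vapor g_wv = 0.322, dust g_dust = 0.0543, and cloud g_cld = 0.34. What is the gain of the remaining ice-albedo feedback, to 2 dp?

0.09

Amplification A = ΔT/ΔT₀ = 26.6/5.2 = 5.115.
Total gain g = 1 − 1/A = 1 − 1/5.115 = 0.8045.
Known gains sum to 0.322 + 0.0543 + 0.34 = 0.7163.
g_ice = 0.8045 − 0.7163 = 0.09.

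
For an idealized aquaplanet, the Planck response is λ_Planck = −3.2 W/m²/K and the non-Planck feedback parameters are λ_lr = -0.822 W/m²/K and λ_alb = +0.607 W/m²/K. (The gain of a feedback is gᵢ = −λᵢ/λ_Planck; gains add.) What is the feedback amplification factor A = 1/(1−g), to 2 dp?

0.94

Convert to gains: g_lr = -0.822/3.2 = -0.2569; g_alb = 0.607/3.2 = 0.1897.
Total gain g = -0.0672.
A = 1/(1 + 0.0672) = 0.94.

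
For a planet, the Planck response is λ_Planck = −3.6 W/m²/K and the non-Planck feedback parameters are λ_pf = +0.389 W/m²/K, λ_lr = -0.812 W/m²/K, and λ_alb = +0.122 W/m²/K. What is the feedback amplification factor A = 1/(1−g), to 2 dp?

Convert to gains: g_pf = 0.389/3.6 = 0.1081; g_lr = -0.812/3.6 = -0.2256; g_alb = 0.122/3.6 = 0.03389.
Total gain g = -0.08361.
A = 1/(1 + 0.08361) = 0.92.

0.92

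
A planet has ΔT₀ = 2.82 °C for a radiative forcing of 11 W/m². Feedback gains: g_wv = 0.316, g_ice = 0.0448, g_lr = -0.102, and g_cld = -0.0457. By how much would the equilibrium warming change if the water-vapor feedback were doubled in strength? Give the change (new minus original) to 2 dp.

2.40 °C

Original: g = 0.2131, ΔT = 2.82/(1−0.2131) = 3.5837 °C.
With doubled water-vapor: g' = 0.5291, ΔT' = 2.82/(1−0.5291) = 5.9885 °C.
Change = 5.9885 − 3.5837 = 2.40 °C.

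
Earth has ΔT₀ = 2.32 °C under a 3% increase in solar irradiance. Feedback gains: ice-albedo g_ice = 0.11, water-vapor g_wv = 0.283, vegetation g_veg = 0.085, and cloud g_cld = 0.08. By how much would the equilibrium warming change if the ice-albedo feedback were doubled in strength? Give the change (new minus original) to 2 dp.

Original: g = 0.558, ΔT = 2.32/(1−0.558) = 5.2489 °C.
With doubled ice-albedo: g' = 0.668, ΔT' = 2.32/(1−0.668) = 6.9880 °C.
Change = 6.9880 − 5.2489 = 1.74 °C.

1.74 °C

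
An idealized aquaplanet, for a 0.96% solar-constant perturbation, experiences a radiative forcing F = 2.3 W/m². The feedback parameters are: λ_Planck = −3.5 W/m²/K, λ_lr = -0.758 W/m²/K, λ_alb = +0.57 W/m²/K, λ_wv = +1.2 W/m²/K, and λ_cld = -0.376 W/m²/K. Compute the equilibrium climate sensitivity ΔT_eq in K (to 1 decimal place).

Net feedback parameter λ = (−3.5) + (-0.758) + (+0.57) + (+1.2) + (-0.376) = -2.864 W/m²/K.
ΔT = −F/λ = −2.3/(-2.864) = 0.8 K.

0.8 K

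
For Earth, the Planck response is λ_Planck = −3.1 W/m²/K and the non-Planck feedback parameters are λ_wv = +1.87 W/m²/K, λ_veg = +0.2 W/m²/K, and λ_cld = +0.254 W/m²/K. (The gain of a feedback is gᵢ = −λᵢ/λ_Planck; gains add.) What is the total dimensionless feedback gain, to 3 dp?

0.750

Convert to gains: g_wv = 1.87/3.1 = 0.6032; g_veg = 0.2/3.1 = 0.06452; g_cld = 0.254/3.1 = 0.08194.
Total gain g = 0.74966.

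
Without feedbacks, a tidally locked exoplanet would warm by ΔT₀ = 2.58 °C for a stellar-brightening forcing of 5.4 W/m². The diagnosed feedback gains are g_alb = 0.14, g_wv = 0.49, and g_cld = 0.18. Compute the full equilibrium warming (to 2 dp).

13.58 °C

Total gain g = 0.14 + 0.49 + 0.18 = 0.81.
Amplification A = 1/(1 − 0.81) = 5.263.
ΔT = 2.58 × 5.263 = 13.58 °C.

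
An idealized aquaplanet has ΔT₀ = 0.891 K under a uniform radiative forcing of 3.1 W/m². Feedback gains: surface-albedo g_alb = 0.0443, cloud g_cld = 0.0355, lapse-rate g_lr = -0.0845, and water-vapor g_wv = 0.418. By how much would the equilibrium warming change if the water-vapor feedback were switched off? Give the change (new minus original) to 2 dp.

Original: g = 0.4133, ΔT = 0.891/(1−0.4133) = 1.5187 K.
Without water-vapor: g' = -0.0047, ΔT' = 0.891/(1+0.0047) = 0.8868 K.
Change = 0.8868 − 1.5187 = -0.63 K.

-0.63 K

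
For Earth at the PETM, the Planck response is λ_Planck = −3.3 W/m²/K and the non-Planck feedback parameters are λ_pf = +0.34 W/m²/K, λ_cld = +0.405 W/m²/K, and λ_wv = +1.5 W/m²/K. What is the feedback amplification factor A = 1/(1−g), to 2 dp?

Convert to gains: g_pf = 0.34/3.3 = 0.103; g_cld = 0.405/3.3 = 0.1227; g_wv = 1.5/3.3 = 0.4545.
Total gain g = 0.6802.
A = 1/(1 − 0.6802) = 3.13.

3.13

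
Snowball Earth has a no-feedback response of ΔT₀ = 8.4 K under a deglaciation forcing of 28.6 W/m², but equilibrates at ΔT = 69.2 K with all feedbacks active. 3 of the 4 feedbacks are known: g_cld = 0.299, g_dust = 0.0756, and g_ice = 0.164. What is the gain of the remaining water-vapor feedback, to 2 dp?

Amplification A = ΔT/ΔT₀ = 69.2/8.4 = 8.238.
Total gain g = 1 − 1/A = 1 − 1/8.238 = 0.8786.
Known gains sum to 0.299 + 0.0756 + 0.164 = 0.5386.
g_wv = 0.8786 − 0.5386 = 0.34.

0.34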